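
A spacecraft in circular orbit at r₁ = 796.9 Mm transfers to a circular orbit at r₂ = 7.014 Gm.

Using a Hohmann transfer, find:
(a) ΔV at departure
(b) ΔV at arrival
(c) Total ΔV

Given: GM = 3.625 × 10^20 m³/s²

Convert to SI: r₁ = 796.9 Mm = 7.969e+08 m; r₂ = 7.014 Gm = 7.014e+09 m.
Transfer semi-major axis: a_t = (r₁ + r₂)/2 = (7.969e+08 + 7.014e+09)/2 = 3.90545e+09 m.
Circular speeds: v₁ = √(GM/r₁) = 674454 m/s, v₂ = √(GM/r₂) = 227338 m/s.
Transfer speeds (vis-viva v² = GM(2/r − 1/a_t)): v₁ᵗ = 903856 m/s, v₂ᵗ = 102692 m/s.
(a) ΔV₁ = |v₁ᵗ − v₁| ≈ 2.294e+05 m/s = 229.4 km/s.
(b) ΔV₂ = |v₂ − v₂ᵗ| ≈ 1.246e+05 m/s = 124.6 km/s.
(c) ΔV_total = ΔV₁ + ΔV₂ ≈ 3.54e+05 m/s = 354 km/s.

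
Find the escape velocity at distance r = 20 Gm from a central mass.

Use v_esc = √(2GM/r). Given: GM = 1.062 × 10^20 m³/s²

Convert to SI: r = 20 Gm = 2e+10 m.
Escape velocity comes from setting total energy to zero: ½v² − GM/r = 0 ⇒ v_esc = √(2GM / r).
v_esc = √(2 · 1.062e+20 / 2e+10) m/s ≈ 1.031e+05 m/s = 103.1 km/s.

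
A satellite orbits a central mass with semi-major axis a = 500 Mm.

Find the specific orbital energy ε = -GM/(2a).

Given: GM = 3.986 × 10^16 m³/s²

Convert to SI: a = 500 Mm = 5e+08 m.
ε = −GM / (2a).
ε = −3.986e+16 / (2 · 5e+08) J/kg ≈ -3.986e+07 J/kg = -39.86 MJ/kg.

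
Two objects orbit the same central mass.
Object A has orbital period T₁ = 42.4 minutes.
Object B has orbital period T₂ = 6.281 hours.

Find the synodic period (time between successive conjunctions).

Convert to SI: T₁ = 42.4 minutes = 2544 s; T₂ = 6.281 hours = 22611.6 s.
T_syn = |T₁ · T₂ / (T₁ − T₂)|.
T_syn = |2544 · 22611.6 / (2544 − 22611.6)| s ≈ 2867 s = 47.78 minutes.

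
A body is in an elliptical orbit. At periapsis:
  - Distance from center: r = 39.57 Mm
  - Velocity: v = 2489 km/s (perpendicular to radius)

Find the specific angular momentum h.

Convert to SI: r = 39.57 Mm = 3.957e+07 m; v = 2489 km/s = 2.489e+06 m/s.
With v perpendicular to r, h = r · v.
h = 3.957e+07 · 2.489e+06 m²/s ≈ 9.849e+13 m²/s.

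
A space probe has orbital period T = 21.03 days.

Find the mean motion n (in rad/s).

Convert to SI: T = 21.03 days = 1.81699e+06 s.
n = 2π / T.
n = 2π / 1.81699e+06 s ≈ 3.458e-06 rad/s.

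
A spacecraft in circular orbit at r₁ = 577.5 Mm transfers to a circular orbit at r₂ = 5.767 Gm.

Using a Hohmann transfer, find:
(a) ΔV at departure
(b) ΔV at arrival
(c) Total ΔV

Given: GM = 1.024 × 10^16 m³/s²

Convert to SI: r₁ = 577.5 Mm = 5.775e+08 m; r₂ = 5.767 Gm = 5.767e+09 m.
Transfer semi-major axis: a_t = (r₁ + r₂)/2 = (5.775e+08 + 5.767e+09)/2 = 3.17225e+09 m.
Circular speeds: v₁ = √(GM/r₁) = 4210.89 m/s, v₂ = √(GM/r₂) = 1332.52 m/s.
Transfer speeds (vis-viva v² = GM(2/r − 1/a_t)): v₁ᵗ = 5677.61 m/s, v₂ᵗ = 568.548 m/s.
(a) ΔV₁ = |v₁ᵗ − v₁| ≈ 1467 m/s = 1.467 km/s.
(b) ΔV₂ = |v₂ − v₂ᵗ| ≈ 764 m/s = 764 m/s.
(c) ΔV_total = ΔV₁ + ΔV₂ ≈ 2231 m/s = 2.231 km/s.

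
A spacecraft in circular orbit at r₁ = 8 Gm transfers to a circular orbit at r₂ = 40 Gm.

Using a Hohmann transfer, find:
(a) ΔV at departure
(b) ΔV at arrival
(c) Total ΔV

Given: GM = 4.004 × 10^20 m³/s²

Convert to SI: r₁ = 8 Gm = 8e+09 m; r₂ = 40 Gm = 4e+10 m.
Transfer semi-major axis: a_t = (r₁ + r₂)/2 = (8e+09 + 4e+10)/2 = 2.4e+10 m.
Circular speeds: v₁ = √(GM/r₁) = 223719 m/s, v₂ = √(GM/r₂) = 100050 m/s.
Transfer speeds (vis-viva v² = GM(2/r − 1/a_t)): v₁ᵗ = 288819 m/s, v₂ᵗ = 57763.9 m/s.
(a) ΔV₁ = |v₁ᵗ − v₁| ≈ 6.51e+04 m/s = 65.1 km/s.
(b) ΔV₂ = |v₂ − v₂ᵗ| ≈ 4.229e+04 m/s = 42.29 km/s.
(c) ΔV_total = ΔV₁ + ΔV₂ ≈ 1.074e+05 m/s = 107.4 km/s.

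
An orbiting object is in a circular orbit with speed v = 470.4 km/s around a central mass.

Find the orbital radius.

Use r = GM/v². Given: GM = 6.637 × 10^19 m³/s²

Convert to SI: v = 470.4 km/s = 470400 m/s.
For a circular orbit, v² = GM / r, so r = GM / v².
r = 6.637e+19 / (470400)² m ≈ 2.999e+08 m = 299.9 Mm.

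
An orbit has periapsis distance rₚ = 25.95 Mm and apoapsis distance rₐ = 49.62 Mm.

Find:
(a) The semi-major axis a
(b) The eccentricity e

Convert to SI: rₚ = 25.95 Mm = 2.595e+07 m; rₐ = 49.62 Mm = 4.962e+07 m.
(a) a = (rₚ + rₐ) / 2 = (2.595e+07 + 4.962e+07) / 2 ≈ 3.778e+07 m = 37.78 Mm.
(b) e = (rₐ − rₚ) / (rₐ + rₚ) = (4.962e+07 − 2.595e+07) / (4.962e+07 + 2.595e+07) ≈ 0.3132.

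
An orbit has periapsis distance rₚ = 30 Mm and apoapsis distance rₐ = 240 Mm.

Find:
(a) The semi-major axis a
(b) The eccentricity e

Convert to SI: rₚ = 30 Mm = 3e+07 m; rₐ = 240 Mm = 2.4e+08 m.
(a) a = (rₚ + rₐ) / 2 = (3e+07 + 2.4e+08) / 2 ≈ 1.35e+08 m = 135 Mm.
(b) e = (rₐ − rₚ) / (rₐ + rₚ) = (2.4e+08 − 3e+07) / (2.4e+08 + 3e+07) ≈ 0.7778.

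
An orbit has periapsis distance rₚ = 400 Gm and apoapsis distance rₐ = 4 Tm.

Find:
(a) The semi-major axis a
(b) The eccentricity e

Convert to SI: rₚ = 400 Gm = 4e+11 m; rₐ = 4 Tm = 4e+12 m.
(a) a = (rₚ + rₐ) / 2 = (4e+11 + 4e+12) / 2 ≈ 2.2e+12 m = 2.2 Tm.
(b) e = (rₐ − rₚ) / (rₐ + rₚ) = (4e+12 − 4e+11) / (4e+12 + 4e+11) ≈ 0.8182.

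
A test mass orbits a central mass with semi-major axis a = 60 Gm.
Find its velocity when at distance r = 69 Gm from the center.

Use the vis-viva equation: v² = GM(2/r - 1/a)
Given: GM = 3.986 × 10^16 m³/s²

Convert to SI: a = 60 Gm = 6e+10 m; r = 69 Gm = 6.9e+10 m.
Vis-viva: v = √(GM · (2/r − 1/a)).
2/r − 1/a = 2/6.9e+10 − 1/6e+10 = 1.23188e-11 m⁻¹.
v = √(3.986e+16 · 1.23188e-11) m/s ≈ 700.7 m/s = 700.7 m/s.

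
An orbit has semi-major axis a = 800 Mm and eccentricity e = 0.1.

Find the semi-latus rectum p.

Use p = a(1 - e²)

Convert to SI: a = 800 Mm = 8e+08 m.
p = a (1 − e²).
p = 8e+08 · (1 − (0.1)²) = 8e+08 · 0.99 ≈ 7.92e+08 m = 792 Mm.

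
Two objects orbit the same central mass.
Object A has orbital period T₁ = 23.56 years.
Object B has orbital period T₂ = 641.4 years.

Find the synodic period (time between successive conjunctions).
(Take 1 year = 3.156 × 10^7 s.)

Convert to SI: T₁ = 23.56 years = 7.43554e+08 s; T₂ = 641.4 years = 2.02426e+10 s.
T_syn = |T₁ · T₂ / (T₁ − T₂)|.
T_syn = |7.43554e+08 · 2.02426e+10 / (7.43554e+08 − 2.02426e+10)| s ≈ 7.719e+08 s = 24.46 years.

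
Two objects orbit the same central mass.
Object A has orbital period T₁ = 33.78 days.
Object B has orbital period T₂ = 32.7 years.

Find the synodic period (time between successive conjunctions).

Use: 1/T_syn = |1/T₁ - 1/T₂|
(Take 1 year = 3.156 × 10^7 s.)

Convert to SI: T₁ = 33.78 days = 2.91859e+06 s; T₂ = 32.7 years = 1.03201e+09 s.
T_syn = |T₁ · T₂ / (T₁ − T₂)|.
T_syn = |2.91859e+06 · 1.03201e+09 / (2.91859e+06 − 1.03201e+09)| s ≈ 2.927e+06 s = 33.88 days.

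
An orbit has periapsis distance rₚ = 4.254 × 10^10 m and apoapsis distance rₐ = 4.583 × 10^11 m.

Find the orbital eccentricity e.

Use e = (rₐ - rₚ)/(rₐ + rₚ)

e = (rₐ − rₚ) / (rₐ + rₚ).
e = (4.583e+11 − 4.254e+10) / (4.583e+11 + 4.254e+10) = 4.1576e+11 / 5.0084e+11 ≈ 0.8301.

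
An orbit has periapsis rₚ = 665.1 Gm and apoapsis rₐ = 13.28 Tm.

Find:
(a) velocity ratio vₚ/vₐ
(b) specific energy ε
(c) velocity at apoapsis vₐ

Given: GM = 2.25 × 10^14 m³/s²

Convert to SI: rₚ = 665.1 Gm = 6.651e+11 m; rₐ = 13.28 Tm = 1.328e+13 m.
(a) Conservation of angular momentum (rₚvₚ = rₐvₐ) gives vₚ/vₐ = rₐ/rₚ = 1.328e+13/6.651e+11 ≈ 19.97
(b) With a = (rₚ + rₐ)/2 = 6.97255e+12 m, ε = −GM/(2a) = −2.25e+14/(2 · 6.97255e+12) J/kg ≈ -16.13 J/kg
(c) With a = (rₚ + rₐ)/2 = 6.97255e+12 m, vₐ = √(GM (2/rₐ − 1/a)) = √(2.25e+14 · (2/1.328e+13 − 1/6.97255e+12)) m/s ≈ 1.271 m/s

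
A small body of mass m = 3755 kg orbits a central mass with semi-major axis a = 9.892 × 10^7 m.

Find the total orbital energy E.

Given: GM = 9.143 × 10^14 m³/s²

E = −GMm / (2a).
E = −9.143e+14 · 3755 / (2 · 9.892e+07) J ≈ -1.735e+10 J = -17.35 GJ.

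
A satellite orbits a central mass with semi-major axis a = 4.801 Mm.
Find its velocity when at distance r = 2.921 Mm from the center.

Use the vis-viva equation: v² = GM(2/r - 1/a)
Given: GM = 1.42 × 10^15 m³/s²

Convert to SI: a = 4.801 Mm = 4.801e+06 m; r = 2.921 Mm = 2.921e+06 m.
Vis-viva: v = √(GM · (2/r − 1/a)).
2/r − 1/a = 2/2.921e+06 − 1/4.801e+06 = 4.76407e-07 m⁻¹.
v = √(1.42e+15 · 4.76407e-07) m/s ≈ 2.601e+04 m/s = 26.01 km/s.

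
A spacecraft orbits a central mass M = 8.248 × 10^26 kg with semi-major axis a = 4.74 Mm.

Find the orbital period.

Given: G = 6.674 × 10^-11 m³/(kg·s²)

Convert to SI: a = 4.74 Mm = 4.74e+06 m.
GM = G · M = 6.674e-11 · 8.248e+26 = 5.50472e+16 m³/s².
Kepler's third law: T = 2π √(a³ / GM).
Substituting a = 4.74e+06 m and GM = 5.50472e+16 m³/s²:
T = 2π √((4.74e+06)³ / 5.50472e+16) s
T ≈ 276.4 s = 4.606 minutes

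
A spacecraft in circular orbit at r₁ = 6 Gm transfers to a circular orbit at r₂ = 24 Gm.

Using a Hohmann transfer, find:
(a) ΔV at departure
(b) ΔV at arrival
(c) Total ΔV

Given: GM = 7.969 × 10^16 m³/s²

Convert to SI: r₁ = 6 Gm = 6e+09 m; r₂ = 24 Gm = 2.4e+10 m.
Transfer semi-major axis: a_t = (r₁ + r₂)/2 = (6e+09 + 2.4e+10)/2 = 1.5e+10 m.
Circular speeds: v₁ = √(GM/r₁) = 3644.4 m/s, v₂ = √(GM/r₂) = 1822.2 m/s.
Transfer speeds (vis-viva v² = GM(2/r − 1/a_t)): v₁ᵗ = 4609.84 m/s, v₂ᵗ = 1152.46 m/s.
(a) ΔV₁ = |v₁ᵗ − v₁| ≈ 965.4 m/s = 965.4 m/s.
(b) ΔV₂ = |v₂ − v₂ᵗ| ≈ 669.7 m/s = 669.7 m/s.
(c) ΔV_total = ΔV₁ + ΔV₂ ≈ 1635 m/s = 1.635 km/s.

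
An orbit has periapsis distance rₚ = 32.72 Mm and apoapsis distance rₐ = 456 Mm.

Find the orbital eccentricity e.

Convert to SI: rₚ = 32.72 Mm = 3.272e+07 m; rₐ = 456 Mm = 4.56e+08 m.
e = (rₐ − rₚ) / (rₐ + rₚ).
e = (4.56e+08 − 3.272e+07) / (4.56e+08 + 3.272e+07) = 4.2328e+08 / 4.8872e+08 ≈ 0.8661.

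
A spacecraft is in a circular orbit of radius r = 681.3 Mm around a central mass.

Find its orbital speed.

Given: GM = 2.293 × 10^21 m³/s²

Convert to SI: r = 681.3 Mm = 6.813e+08 m.
For a circular orbit, gravity supplies the centripetal force, so v = √(GM / r).
v = √(2.293e+21 / 6.813e+08) m/s ≈ 1.835e+06 m/s = 1835 km/s.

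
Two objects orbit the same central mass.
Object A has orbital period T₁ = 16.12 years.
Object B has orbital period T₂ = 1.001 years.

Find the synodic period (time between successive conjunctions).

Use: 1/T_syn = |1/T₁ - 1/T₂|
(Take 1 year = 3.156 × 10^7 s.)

Convert to SI: T₁ = 16.12 years = 5.08747e+08 s; T₂ = 1.001 years = 3.15916e+07 s.
T_syn = |T₁ · T₂ / (T₁ − T₂)|.
T_syn = |5.08747e+08 · 3.15916e+07 / (5.08747e+08 − 3.15916e+07)| s ≈ 3.368e+07 s = 1.067 years.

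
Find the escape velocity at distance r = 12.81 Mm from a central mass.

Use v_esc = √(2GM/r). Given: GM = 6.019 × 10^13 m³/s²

Convert to SI: r = 12.81 Mm = 1.281e+07 m.
Escape velocity comes from setting total energy to zero: ½v² − GM/r = 0 ⇒ v_esc = √(2GM / r).
v_esc = √(2 · 6.019e+13 / 1.281e+07) m/s ≈ 3066 m/s = 3.066 km/s.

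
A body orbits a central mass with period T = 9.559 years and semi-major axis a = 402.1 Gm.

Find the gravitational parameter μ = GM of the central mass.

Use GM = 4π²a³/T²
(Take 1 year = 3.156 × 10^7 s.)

Convert to SI: T = 9.559 years = 3.01682e+08 s; a = 402.1 Gm = 4.021e+11 m.
GM = 4π² · a³ / T².
GM = 4π² · (4.021e+11)³ / (3.01682e+08)² m³/s² ≈ 2.82e+19 m³/s² = 2.82 × 10^19 m³/s².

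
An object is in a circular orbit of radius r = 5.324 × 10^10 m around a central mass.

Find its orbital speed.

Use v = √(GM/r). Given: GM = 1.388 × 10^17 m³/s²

For a circular orbit, gravity supplies the centripetal force, so v = √(GM / r).
v = √(1.388e+17 / 5.324e+10) m/s ≈ 1615 m/s = 1.615 km/s.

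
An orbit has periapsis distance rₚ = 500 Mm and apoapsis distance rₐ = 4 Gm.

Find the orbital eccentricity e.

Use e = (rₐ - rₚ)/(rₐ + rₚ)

Convert to SI: rₚ = 500 Mm = 5e+08 m; rₐ = 4 Gm = 4e+09 m.
e = (rₐ − rₚ) / (rₐ + rₚ).
e = (4e+09 − 5e+08) / (4e+09 + 5e+08) = 3.5e+09 / 4.5e+09 ≈ 0.7778.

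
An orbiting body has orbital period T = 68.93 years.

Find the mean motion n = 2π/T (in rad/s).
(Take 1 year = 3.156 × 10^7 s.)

Convert to SI: T = 68.93 years = 2.17543e+09 s.
n = 2π / T.
n = 2π / 2.17543e+09 s ≈ 2.888e-09 rad/s.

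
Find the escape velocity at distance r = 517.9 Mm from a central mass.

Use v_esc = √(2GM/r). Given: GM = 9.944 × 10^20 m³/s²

Convert to SI: r = 517.9 Mm = 5.179e+08 m.
Escape velocity comes from setting total energy to zero: ½v² − GM/r = 0 ⇒ v_esc = √(2GM / r).
v_esc = √(2 · 9.944e+20 / 5.179e+08) m/s ≈ 1.96e+06 m/s = 1960 km/s.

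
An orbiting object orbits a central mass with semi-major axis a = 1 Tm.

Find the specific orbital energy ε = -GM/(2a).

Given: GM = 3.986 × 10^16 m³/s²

Convert to SI: a = 1 Tm = 1e+12 m.
ε = −GM / (2a).
ε = −3.986e+16 / (2 · 1e+12) J/kg ≈ -1.993e+04 J/kg = -19.93 kJ/kg.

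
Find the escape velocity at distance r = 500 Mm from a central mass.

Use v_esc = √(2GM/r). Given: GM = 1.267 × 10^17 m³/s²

Convert to SI: r = 500 Mm = 5e+08 m.
Escape velocity comes from setting total energy to zero: ½v² − GM/r = 0 ⇒ v_esc = √(2GM / r).
v_esc = √(2 · 1.267e+17 / 5e+08) m/s ≈ 2.251e+04 m/s = 22.51 km/s.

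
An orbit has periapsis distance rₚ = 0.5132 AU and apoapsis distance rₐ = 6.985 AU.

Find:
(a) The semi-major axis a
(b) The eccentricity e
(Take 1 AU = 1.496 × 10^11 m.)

Convert to SI: rₚ = 0.5132 AU = 7.67747e+10 m; rₐ = 6.985 AU = 1.04496e+12 m.
(a) a = (rₚ + rₐ) / 2 = (7.67747e+10 + 1.04496e+12) / 2 ≈ 5.609e+11 m = 3.749 AU.
(b) e = (rₐ − rₚ) / (rₐ + rₚ) = (1.04496e+12 − 7.67747e+10) / (1.04496e+12 + 7.67747e+10) ≈ 0.8631.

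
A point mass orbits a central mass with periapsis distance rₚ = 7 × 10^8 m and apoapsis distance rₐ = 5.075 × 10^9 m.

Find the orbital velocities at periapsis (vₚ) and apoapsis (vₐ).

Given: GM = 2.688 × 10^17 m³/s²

Use the vis-viva equation v² = GM(2/r − 1/a) with a = (rₚ + rₐ)/2 = (7e+08 + 5.075e+09)/2 = 2.8875e+09 m.
vₚ = √(GM · (2/rₚ − 1/a)) = √(2.688e+17 · (2/7e+08 − 1/2.8875e+09)) m/s ≈ 2.598e+04 m/s = 25.98 km/s.
vₐ = √(GM · (2/rₐ − 1/a)) = √(2.688e+17 · (2/5.075e+09 − 1/2.8875e+09)) m/s ≈ 3583 m/s = 3.583 km/s.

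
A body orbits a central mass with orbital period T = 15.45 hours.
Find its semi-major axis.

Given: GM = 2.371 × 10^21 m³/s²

Convert to SI: T = 15.45 hours = 55620 s.
Invert Kepler's third law: a = (GM · T² / (4π²))^(1/3).
Substituting T = 55620 s and GM = 2.371e+21 m³/s²:
a = (2.371e+21 · (55620)² / (4π²))^(1/3) m
a ≈ 5.706e+09 m = 5.706 Gm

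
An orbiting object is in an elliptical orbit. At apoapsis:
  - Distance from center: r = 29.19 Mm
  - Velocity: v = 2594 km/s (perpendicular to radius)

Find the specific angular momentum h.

Convert to SI: r = 29.19 Mm = 2.919e+07 m; v = 2594 km/s = 2.594e+06 m/s.
With v perpendicular to r, h = r · v.
h = 2.919e+07 · 2.594e+06 m²/s ≈ 7.572e+13 m²/s.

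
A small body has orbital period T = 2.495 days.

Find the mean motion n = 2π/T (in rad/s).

Convert to SI: T = 2.495 days = 215568 s.
n = 2π / T.
n = 2π / 215568 s ≈ 2.915e-05 rad/s.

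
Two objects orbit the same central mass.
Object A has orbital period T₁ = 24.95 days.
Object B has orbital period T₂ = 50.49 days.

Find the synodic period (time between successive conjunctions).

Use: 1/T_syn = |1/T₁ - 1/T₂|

Convert to SI: T₁ = 24.95 days = 2.15568e+06 s; T₂ = 50.49 days = 4.36234e+06 s.
T_syn = |T₁ · T₂ / (T₁ − T₂)|.
T_syn = |2.15568e+06 · 4.36234e+06 / (2.15568e+06 − 4.36234e+06)| s ≈ 4.262e+06 s = 49.32 days.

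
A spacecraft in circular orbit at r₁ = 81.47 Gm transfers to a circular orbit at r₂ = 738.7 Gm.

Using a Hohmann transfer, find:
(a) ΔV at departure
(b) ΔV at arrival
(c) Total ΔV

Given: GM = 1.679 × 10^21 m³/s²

Convert to SI: r₁ = 81.47 Gm = 8.147e+10 m; r₂ = 738.7 Gm = 7.387e+11 m.
Transfer semi-major axis: a_t = (r₁ + r₂)/2 = (8.147e+10 + 7.387e+11)/2 = 4.10085e+11 m.
Circular speeds: v₁ = √(GM/r₁) = 143558 m/s, v₂ = √(GM/r₂) = 47675.1 m/s.
Transfer speeds (vis-viva v² = GM(2/r − 1/a_t)): v₁ᵗ = 192674 m/s, v₂ᵗ = 21249.7 m/s.
(a) ΔV₁ = |v₁ᵗ − v₁| ≈ 4.912e+04 m/s = 49.12 km/s.
(b) ΔV₂ = |v₂ − v₂ᵗ| ≈ 2.643e+04 m/s = 26.43 km/s.
(c) ΔV_total = ΔV₁ + ΔV₂ ≈ 7.554e+04 m/s = 75.54 km/s.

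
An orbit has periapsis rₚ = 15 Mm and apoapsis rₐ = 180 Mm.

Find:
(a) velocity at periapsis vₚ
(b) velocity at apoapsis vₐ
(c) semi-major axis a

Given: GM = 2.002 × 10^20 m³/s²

Convert to SI: rₚ = 15 Mm = 1.5e+07 m; rₐ = 180 Mm = 1.8e+08 m.
(a) With a = (rₚ + rₐ)/2 = 9.75e+07 m, vₚ = √(GM (2/rₚ − 1/a)) = √(2.002e+20 · (2/1.5e+07 − 1/9.75e+07)) m/s ≈ 4.964e+06 m/s
(b) With a = (rₚ + rₐ)/2 = 9.75e+07 m, vₐ = √(GM (2/rₐ − 1/a)) = √(2.002e+20 · (2/1.8e+08 − 1/9.75e+07)) m/s ≈ 4.137e+05 m/s
(c) a = (rₚ + rₐ)/2 = (1.5e+07 + 1.8e+08)/2 ≈ 9.75e+07 m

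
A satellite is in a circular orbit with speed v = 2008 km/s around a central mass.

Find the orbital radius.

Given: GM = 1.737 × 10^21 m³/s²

Convert to SI: v = 2008 km/s = 2.008e+06 m/s.
For a circular orbit, v² = GM / r, so r = GM / v².
r = 1.737e+21 / (2.008e+06)² m ≈ 4.308e+08 m = 4.308 × 10^8 m.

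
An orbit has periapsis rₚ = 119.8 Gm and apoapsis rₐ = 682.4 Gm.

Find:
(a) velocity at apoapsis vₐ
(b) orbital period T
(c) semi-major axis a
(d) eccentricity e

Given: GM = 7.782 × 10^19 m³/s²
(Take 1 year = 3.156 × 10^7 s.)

Convert to SI: rₚ = 119.8 Gm = 1.198e+11 m; rₐ = 682.4 Gm = 6.824e+11 m.
(a) With a = (rₚ + rₐ)/2 = 4.011e+11 m, vₐ = √(GM (2/rₐ − 1/a)) = √(7.782e+19 · (2/6.824e+11 − 1/4.011e+11)) m/s ≈ 5836 m/s
(b) With a = (rₚ + rₐ)/2 = 4.011e+11 m, T = 2π √(a³/GM) = 2π √((4.011e+11)³/7.782e+19) s ≈ 1.809e+08 s
(c) a = (rₚ + rₐ)/2 = (1.198e+11 + 6.824e+11)/2 ≈ 4.011e+11 m
(d) e = (rₐ − rₚ)/(rₐ + rₚ) = (6.824e+11 − 1.198e+11)/(6.824e+11 + 1.198e+11) ≈ 0.7013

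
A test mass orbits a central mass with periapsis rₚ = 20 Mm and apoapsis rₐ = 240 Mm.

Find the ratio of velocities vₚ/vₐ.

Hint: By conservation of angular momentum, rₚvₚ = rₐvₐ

Convert to SI: rₚ = 20 Mm = 2e+07 m; rₐ = 240 Mm = 2.4e+08 m.
Conservation of angular momentum gives rₚvₚ = rₐvₐ, so vₚ/vₐ = rₐ/rₚ.
vₚ/vₐ = 2.4e+08 / 2e+07 ≈ 12.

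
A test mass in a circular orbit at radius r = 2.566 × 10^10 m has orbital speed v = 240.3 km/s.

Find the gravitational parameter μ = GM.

Convert to SI: v = 240.3 km/s = 240300 m/s.
For a circular orbit v² = GM/r, so GM = v² · r.
GM = (240300)² · 2.566e+10 m³/s² ≈ 1.482e+21 m³/s² = 1.482 × 10^21 m³/s².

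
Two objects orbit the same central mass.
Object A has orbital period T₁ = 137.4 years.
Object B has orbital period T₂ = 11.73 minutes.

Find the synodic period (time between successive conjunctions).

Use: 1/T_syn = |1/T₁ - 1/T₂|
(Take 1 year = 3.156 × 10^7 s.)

Convert to SI: T₁ = 137.4 years = 4.33634e+09 s; T₂ = 11.73 minutes = 703.8 s.
T_syn = |T₁ · T₂ / (T₁ − T₂)|.
T_syn = |4.33634e+09 · 703.8 / (4.33634e+09 − 703.8)| s ≈ 703.8 s = 11.73 minutes.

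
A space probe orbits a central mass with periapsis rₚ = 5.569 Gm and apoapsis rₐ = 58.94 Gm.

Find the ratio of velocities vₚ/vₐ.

Convert to SI: rₚ = 5.569 Gm = 5.569e+09 m; rₐ = 58.94 Gm = 5.894e+10 m.
Conservation of angular momentum gives rₚvₚ = rₐvₐ, so vₚ/vₐ = rₐ/rₚ.
vₚ/vₐ = 5.894e+10 / 5.569e+09 ≈ 10.58.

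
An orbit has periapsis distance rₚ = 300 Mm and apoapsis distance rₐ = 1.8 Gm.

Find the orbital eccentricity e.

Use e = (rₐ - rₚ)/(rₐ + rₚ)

Convert to SI: rₚ = 300 Mm = 3e+08 m; rₐ = 1.8 Gm = 1.8e+09 m.
e = (rₐ − rₚ) / (rₐ + rₚ).
e = (1.8e+09 − 3e+08) / (1.8e+09 + 3e+08) = 1.5e+09 / 2.1e+09 ≈ 0.7143.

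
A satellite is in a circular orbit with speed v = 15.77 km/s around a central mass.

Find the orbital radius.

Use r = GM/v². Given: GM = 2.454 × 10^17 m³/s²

Convert to SI: v = 15.77 km/s = 15770 m/s.
For a circular orbit, v² = GM / r, so r = GM / v².
r = 2.454e+17 / (15770)² m ≈ 9.868e+08 m = 986.8 Mm.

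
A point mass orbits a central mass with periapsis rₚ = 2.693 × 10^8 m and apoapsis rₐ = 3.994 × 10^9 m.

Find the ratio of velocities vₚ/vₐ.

Conservation of angular momentum gives rₚvₚ = rₐvₐ, so vₚ/vₐ = rₐ/rₚ.
vₚ/vₐ = 3.994e+09 / 2.693e+08 ≈ 14.83.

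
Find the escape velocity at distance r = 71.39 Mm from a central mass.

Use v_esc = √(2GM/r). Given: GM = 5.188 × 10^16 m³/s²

Convert to SI: r = 71.39 Mm = 7.139e+07 m.
Escape velocity comes from setting total energy to zero: ½v² − GM/r = 0 ⇒ v_esc = √(2GM / r).
v_esc = √(2 · 5.188e+16 / 7.139e+07) m/s ≈ 3.812e+04 m/s = 38.12 km/s.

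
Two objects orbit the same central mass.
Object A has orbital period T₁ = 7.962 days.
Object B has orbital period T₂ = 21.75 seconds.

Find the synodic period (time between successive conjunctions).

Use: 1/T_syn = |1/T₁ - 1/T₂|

Convert to SI: T₁ = 7.962 days = 687917 s.
T_syn = |T₁ · T₂ / (T₁ − T₂)|.
T_syn = |687917 · 21.75 / (687917 − 21.75)| s ≈ 21.75 s = 21.75 seconds.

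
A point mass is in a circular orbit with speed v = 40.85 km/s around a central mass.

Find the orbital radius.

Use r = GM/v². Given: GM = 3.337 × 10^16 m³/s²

Convert to SI: v = 40.85 km/s = 40850 m/s.
For a circular orbit, v² = GM / r, so r = GM / v².
r = 3.337e+16 / (40850)² m ≈ 2e+07 m = 20 Mm.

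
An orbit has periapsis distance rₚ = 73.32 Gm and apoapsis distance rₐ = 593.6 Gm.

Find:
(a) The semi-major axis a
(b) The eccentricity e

Convert to SI: rₚ = 73.32 Gm = 7.332e+10 m; rₐ = 593.6 Gm = 5.936e+11 m.
(a) a = (rₚ + rₐ) / 2 = (7.332e+10 + 5.936e+11) / 2 ≈ 3.335e+11 m = 333.5 Gm.
(b) e = (rₐ − rₚ) / (rₐ + rₚ) = (5.936e+11 − 7.332e+10) / (5.936e+11 + 7.332e+10) ≈ 0.7801.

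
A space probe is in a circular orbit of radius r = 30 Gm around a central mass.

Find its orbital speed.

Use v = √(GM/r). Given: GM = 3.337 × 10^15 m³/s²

Convert to SI: r = 30 Gm = 3e+10 m.
For a circular orbit, gravity supplies the centripetal force, so v = √(GM / r).
v = √(3.337e+15 / 3e+10) m/s ≈ 333.5 m/s = 333.5 m/s.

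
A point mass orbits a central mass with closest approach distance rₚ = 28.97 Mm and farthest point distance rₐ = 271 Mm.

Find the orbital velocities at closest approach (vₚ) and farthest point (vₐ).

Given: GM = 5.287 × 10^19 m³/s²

Convert to SI: rₚ = 28.97 Mm = 2.897e+07 m; rₐ = 271 Mm = 2.71e+08 m.
Use the vis-viva equation v² = GM(2/r − 1/a) with a = (rₚ + rₐ)/2 = (2.897e+07 + 2.71e+08)/2 = 1.49985e+08 m.
vₚ = √(GM · (2/rₚ − 1/a)) = √(5.287e+19 · (2/2.897e+07 − 1/1.49985e+08)) m/s ≈ 1.816e+06 m/s = 1816 km/s.
vₐ = √(GM · (2/rₐ − 1/a)) = √(5.287e+19 · (2/2.71e+08 − 1/1.49985e+08)) m/s ≈ 1.941e+05 m/s = 194.1 km/s.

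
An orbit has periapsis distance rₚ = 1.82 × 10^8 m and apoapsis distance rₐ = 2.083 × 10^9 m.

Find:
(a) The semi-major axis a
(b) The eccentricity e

(a) a = (rₚ + rₐ) / 2 = (1.82e+08 + 2.083e+09) / 2 ≈ 1.132e+09 m = 1.133 × 10^9 m.
(b) e = (rₐ − rₚ) / (rₐ + rₚ) = (2.083e+09 − 1.82e+08) / (2.083e+09 + 1.82e+08) ≈ 0.8393.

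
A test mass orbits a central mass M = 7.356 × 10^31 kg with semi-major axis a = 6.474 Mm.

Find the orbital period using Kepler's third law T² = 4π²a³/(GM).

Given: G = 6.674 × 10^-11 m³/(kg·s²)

Convert to SI: a = 6.474 Mm = 6.474e+06 m.
GM = G · M = 6.674e-11 · 7.356e+31 = 4.90939e+21 m³/s².
Kepler's third law: T = 2π √(a³ / GM).
Substituting a = 6.474e+06 m and GM = 4.90939e+21 m³/s²:
T = 2π √((6.474e+06)³ / 4.90939e+21) s
T ≈ 1.477 s = 1.477 seconds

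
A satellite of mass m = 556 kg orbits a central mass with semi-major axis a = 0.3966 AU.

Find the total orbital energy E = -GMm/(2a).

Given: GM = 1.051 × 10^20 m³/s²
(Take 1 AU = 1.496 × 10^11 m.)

Convert to SI: a = 0.3966 AU = 5.93314e+10 m.
E = −GMm / (2a).
E = −1.051e+20 · 556 / (2 · 5.93314e+10) J ≈ -4.925e+11 J = -492.5 GJ.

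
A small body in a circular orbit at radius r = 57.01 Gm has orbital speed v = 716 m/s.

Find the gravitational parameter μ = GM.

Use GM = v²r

Convert to SI: r = 57.01 Gm = 5.701e+10 m.
For a circular orbit v² = GM/r, so GM = v² · r.
GM = (716)² · 5.701e+10 m³/s² ≈ 2.923e+16 m³/s² = 2.923 × 10^16 m³/s².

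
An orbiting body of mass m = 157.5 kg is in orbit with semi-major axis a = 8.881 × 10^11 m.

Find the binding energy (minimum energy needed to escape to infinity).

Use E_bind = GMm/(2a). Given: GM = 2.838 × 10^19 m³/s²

Total orbital energy is E = −GMm/(2a); binding energy is E_bind = −E = GMm/(2a).
E_bind = 2.838e+19 · 157.5 / (2 · 8.881e+11) J ≈ 2.517e+09 J = 2.517 GJ.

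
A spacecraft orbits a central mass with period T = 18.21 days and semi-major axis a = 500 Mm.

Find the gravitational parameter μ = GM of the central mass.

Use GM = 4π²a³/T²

Convert to SI: T = 18.21 days = 1.57334e+06 s; a = 500 Mm = 5e+08 m.
GM = 4π² · a³ / T².
GM = 4π² · (5e+08)³ / (1.57334e+06)² m³/s² ≈ 1.994e+15 m³/s² = 1.994 × 10^15 m³/s².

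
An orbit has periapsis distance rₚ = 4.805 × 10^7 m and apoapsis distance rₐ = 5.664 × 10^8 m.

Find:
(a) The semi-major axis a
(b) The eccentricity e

(a) a = (rₚ + rₐ) / 2 = (4.805e+07 + 5.664e+08) / 2 ≈ 3.072e+08 m = 3.072 × 10^8 m.
(b) e = (rₐ − rₚ) / (rₐ + rₚ) = (5.664e+08 − 4.805e+07) / (5.664e+08 + 4.805e+07) ≈ 0.8436.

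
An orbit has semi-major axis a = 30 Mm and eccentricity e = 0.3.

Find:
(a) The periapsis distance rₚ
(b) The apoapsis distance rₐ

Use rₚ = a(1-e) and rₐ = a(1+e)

Convert to SI: a = 30 Mm = 3e+07 m.
(a) rₚ = a(1 − e) = 3e+07 · (1 − 0.3) = 3e+07 · 0.7 ≈ 2.1e+07 m = 21 Mm.
(b) rₐ = a(1 + e) = 3e+07 · (1 + 0.3) = 3e+07 · 1.3 ≈ 3.9e+07 m = 39 Mm.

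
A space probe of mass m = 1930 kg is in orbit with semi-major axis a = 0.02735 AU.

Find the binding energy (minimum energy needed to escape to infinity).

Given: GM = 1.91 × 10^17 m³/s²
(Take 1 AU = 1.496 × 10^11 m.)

Convert to SI: a = 0.02735 AU = 4.09156e+09 m.
Total orbital energy is E = −GMm/(2a); binding energy is E_bind = −E = GMm/(2a).
E_bind = 1.91e+17 · 1930 / (2 · 4.09156e+09) J ≈ 4.505e+10 J = 45.05 GJ.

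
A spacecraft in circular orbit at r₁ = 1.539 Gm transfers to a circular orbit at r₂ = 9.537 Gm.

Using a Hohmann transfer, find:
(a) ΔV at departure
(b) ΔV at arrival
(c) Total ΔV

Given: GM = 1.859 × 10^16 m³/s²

Convert to SI: r₁ = 1.539 Gm = 1.539e+09 m; r₂ = 9.537 Gm = 9.537e+09 m.
Transfer semi-major axis: a_t = (r₁ + r₂)/2 = (1.539e+09 + 9.537e+09)/2 = 5.538e+09 m.
Circular speeds: v₁ = √(GM/r₁) = 3475.52 m/s, v₂ = √(GM/r₂) = 1396.16 m/s.
Transfer speeds (vis-viva v² = GM(2/r − 1/a_t)): v₁ᵗ = 4560.89 m/s, v₂ᵗ = 735.998 m/s.
(a) ΔV₁ = |v₁ᵗ − v₁| ≈ 1085 m/s = 1.085 km/s.
(b) ΔV₂ = |v₂ − v₂ᵗ| ≈ 660.2 m/s = 660.2 m/s.
(c) ΔV_total = ΔV₁ + ΔV₂ ≈ 1746 m/s = 1.746 km/s.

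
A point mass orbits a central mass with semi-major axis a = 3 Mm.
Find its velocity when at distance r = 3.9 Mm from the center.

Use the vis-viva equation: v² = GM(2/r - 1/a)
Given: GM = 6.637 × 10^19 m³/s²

Convert to SI: a = 3 Mm = 3e+06 m; r = 3.9 Mm = 3.9e+06 m.
Vis-viva: v = √(GM · (2/r − 1/a)).
2/r − 1/a = 2/3.9e+06 − 1/3e+06 = 1.79487e-07 m⁻¹.
v = √(6.637e+19 · 1.79487e-07) m/s ≈ 3.451e+06 m/s = 3451 km/s.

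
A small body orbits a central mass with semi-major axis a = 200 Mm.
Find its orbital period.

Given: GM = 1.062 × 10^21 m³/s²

Convert to SI: a = 200 Mm = 2e+08 m.
Kepler's third law: T = 2π √(a³ / GM).
Substituting a = 2e+08 m and GM = 1.062e+21 m³/s²:
T = 2π √((2e+08)³ / 1.062e+21) s
T ≈ 545.3 s = 9.089 minutes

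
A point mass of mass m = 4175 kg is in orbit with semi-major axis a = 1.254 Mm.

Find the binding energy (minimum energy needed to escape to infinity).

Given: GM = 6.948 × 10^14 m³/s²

Convert to SI: a = 1.254 Mm = 1.254e+06 m.
Total orbital energy is E = −GMm/(2a); binding energy is E_bind = −E = GMm/(2a).
E_bind = 6.948e+14 · 4175 / (2 · 1.254e+06) J ≈ 1.157e+12 J = 1.157 TJ.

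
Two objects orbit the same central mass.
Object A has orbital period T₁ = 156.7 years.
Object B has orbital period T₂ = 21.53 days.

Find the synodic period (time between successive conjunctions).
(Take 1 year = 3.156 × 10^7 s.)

Convert to SI: T₁ = 156.7 years = 4.94545e+09 s; T₂ = 21.53 days = 1.86019e+06 s.
T_syn = |T₁ · T₂ / (T₁ − T₂)|.
T_syn = |4.94545e+09 · 1.86019e+06 / (4.94545e+09 − 1.86019e+06)| s ≈ 1.861e+06 s = 21.54 days.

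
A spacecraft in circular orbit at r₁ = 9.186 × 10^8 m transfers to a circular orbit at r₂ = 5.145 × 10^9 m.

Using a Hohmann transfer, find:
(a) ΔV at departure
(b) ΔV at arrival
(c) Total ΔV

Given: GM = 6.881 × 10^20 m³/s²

Transfer semi-major axis: a_t = (r₁ + r₂)/2 = (9.186e+08 + 5.145e+09)/2 = 3.0318e+09 m.
Circular speeds: v₁ = √(GM/r₁) = 865491 m/s, v₂ = √(GM/r₂) = 365707 m/s.
Transfer speeds (vis-viva v² = GM(2/r − 1/a_t)): v₁ᵗ = 1.12747e+06 m/s, v₂ᵗ = 201301 m/s.
(a) ΔV₁ = |v₁ᵗ − v₁| ≈ 2.62e+05 m/s = 262 km/s.
(b) ΔV₂ = |v₂ − v₂ᵗ| ≈ 1.644e+05 m/s = 164.4 km/s.
(c) ΔV_total = ΔV₁ + ΔV₂ ≈ 4.264e+05 m/s = 426.4 km/s.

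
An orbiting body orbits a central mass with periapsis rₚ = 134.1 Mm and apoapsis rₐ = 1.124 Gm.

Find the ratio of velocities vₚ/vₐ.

Convert to SI: rₚ = 134.1 Mm = 1.341e+08 m; rₐ = 1.124 Gm = 1.124e+09 m.
Conservation of angular momentum gives rₚvₚ = rₐvₐ, so vₚ/vₐ = rₐ/rₚ.
vₚ/vₐ = 1.124e+09 / 1.341e+08 ≈ 8.382.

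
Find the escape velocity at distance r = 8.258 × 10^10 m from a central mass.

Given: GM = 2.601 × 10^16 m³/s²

Escape velocity comes from setting total energy to zero: ½v² − GM/r = 0 ⇒ v_esc = √(2GM / r).
v_esc = √(2 · 2.601e+16 / 8.258e+10) m/s ≈ 793.7 m/s = 793.7 m/s.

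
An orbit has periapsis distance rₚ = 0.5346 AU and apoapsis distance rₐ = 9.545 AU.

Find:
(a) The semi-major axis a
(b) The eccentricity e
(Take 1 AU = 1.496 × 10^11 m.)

Convert to SI: rₚ = 0.5346 AU = 7.99762e+10 m; rₐ = 9.545 AU = 1.42793e+12 m.
(a) a = (rₚ + rₐ) / 2 = (7.99762e+10 + 1.42793e+12) / 2 ≈ 7.54e+11 m = 5.04 AU.
(b) e = (rₐ − rₚ) / (rₐ + rₚ) = (1.42793e+12 − 7.99762e+10) / (1.42793e+12 + 7.99762e+10) ≈ 0.8939.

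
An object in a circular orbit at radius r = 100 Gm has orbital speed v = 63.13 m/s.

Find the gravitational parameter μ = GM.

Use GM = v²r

Convert to SI: r = 100 Gm = 1e+11 m.
For a circular orbit v² = GM/r, so GM = v² · r.
GM = (63.13)² · 1e+11 m³/s² ≈ 3.985e+14 m³/s² = 3.985 × 10^14 m³/s².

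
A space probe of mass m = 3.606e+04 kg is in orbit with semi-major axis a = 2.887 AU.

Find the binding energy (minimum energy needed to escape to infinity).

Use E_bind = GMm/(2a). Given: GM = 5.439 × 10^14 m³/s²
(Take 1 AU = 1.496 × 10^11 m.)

Convert to SI: a = 2.887 AU = 4.31895e+11 m.
Total orbital energy is E = −GMm/(2a); binding energy is E_bind = −E = GMm/(2a).
E_bind = 5.439e+14 · 3.606e+04 / (2 · 4.31895e+11) J ≈ 2.271e+07 J = 22.71 MJ.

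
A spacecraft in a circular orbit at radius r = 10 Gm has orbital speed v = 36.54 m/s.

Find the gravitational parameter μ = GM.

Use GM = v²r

Convert to SI: r = 10 Gm = 1e+10 m.
For a circular orbit v² = GM/r, so GM = v² · r.
GM = (36.54)² · 1e+10 m³/s² ≈ 1.335e+13 m³/s² = 1.335 × 10^13 m³/s².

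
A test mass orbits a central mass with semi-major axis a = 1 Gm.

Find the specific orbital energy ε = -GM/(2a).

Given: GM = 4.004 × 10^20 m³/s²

Convert to SI: a = 1 Gm = 1e+09 m.
ε = −GM / (2a).
ε = −4.004e+20 / (2 · 1e+09) J/kg ≈ -2.002e+11 J/kg = -200.2 GJ/kg.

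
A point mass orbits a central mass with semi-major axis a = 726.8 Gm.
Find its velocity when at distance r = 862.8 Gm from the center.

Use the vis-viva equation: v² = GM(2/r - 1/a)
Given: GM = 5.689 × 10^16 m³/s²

Convert to SI: a = 726.8 Gm = 7.268e+11 m; r = 862.8 Gm = 8.628e+11 m.
Vis-viva: v = √(GM · (2/r − 1/a)).
2/r − 1/a = 2/8.628e+11 − 1/7.268e+11 = 9.4214e-13 m⁻¹.
v = √(5.689e+16 · 9.4214e-13) m/s ≈ 231.5 m/s = 231.5 m/s.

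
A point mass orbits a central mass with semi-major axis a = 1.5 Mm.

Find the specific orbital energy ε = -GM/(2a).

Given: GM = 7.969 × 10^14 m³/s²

Convert to SI: a = 1.5 Mm = 1.5e+06 m.
ε = −GM / (2a).
ε = −7.969e+14 / (2 · 1.5e+06) J/kg ≈ -2.656e+08 J/kg = -265.6 MJ/kg.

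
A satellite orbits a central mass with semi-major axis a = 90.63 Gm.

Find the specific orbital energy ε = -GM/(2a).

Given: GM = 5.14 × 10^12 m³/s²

Convert to SI: a = 90.63 Gm = 9.063e+10 m.
ε = −GM / (2a).
ε = −5.14e+12 / (2 · 9.063e+10) J/kg ≈ -28.36 J/kg = -28.36 J/kg.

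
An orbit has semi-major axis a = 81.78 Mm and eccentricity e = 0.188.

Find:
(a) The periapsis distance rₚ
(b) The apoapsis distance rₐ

Convert to SI: a = 81.78 Mm = 8.178e+07 m.
(a) rₚ = a(1 − e) = 8.178e+07 · (1 − 0.188) = 8.178e+07 · 0.812 ≈ 6.641e+07 m = 66.41 Mm.
(b) rₐ = a(1 + e) = 8.178e+07 · (1 + 0.188) = 8.178e+07 · 1.188 ≈ 9.715e+07 m = 97.15 Mm.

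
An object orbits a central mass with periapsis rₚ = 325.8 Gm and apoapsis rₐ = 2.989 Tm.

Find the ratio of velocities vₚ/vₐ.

Convert to SI: rₚ = 325.8 Gm = 3.258e+11 m; rₐ = 2.989 Tm = 2.989e+12 m.
Conservation of angular momentum gives rₚvₚ = rₐvₐ, so vₚ/vₐ = rₐ/rₚ.
vₚ/vₐ = 2.989e+12 / 3.258e+11 ≈ 9.174.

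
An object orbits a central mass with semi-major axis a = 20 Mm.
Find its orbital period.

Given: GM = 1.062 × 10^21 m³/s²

Convert to SI: a = 20 Mm = 2e+07 m.
Kepler's third law: T = 2π √(a³ / GM).
Substituting a = 2e+07 m and GM = 1.062e+21 m³/s²:
T = 2π √((2e+07)³ / 1.062e+21) s
T ≈ 17.24 s = 17.24 seconds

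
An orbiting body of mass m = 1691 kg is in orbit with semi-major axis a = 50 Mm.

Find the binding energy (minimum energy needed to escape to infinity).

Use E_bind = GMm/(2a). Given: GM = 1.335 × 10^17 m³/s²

Convert to SI: a = 50 Mm = 5e+07 m.
Total orbital energy is E = −GMm/(2a); binding energy is E_bind = −E = GMm/(2a).
E_bind = 1.335e+17 · 1691 / (2 · 5e+07) J ≈ 2.257e+12 J = 2.257 TJ.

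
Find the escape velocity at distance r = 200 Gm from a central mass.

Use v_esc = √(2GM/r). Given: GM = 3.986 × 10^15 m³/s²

Convert to SI: r = 200 Gm = 2e+11 m.
Escape velocity comes from setting total energy to zero: ½v² − GM/r = 0 ⇒ v_esc = √(2GM / r).
v_esc = √(2 · 3.986e+15 / 2e+11) m/s ≈ 199.6 m/s = 199.6 m/s.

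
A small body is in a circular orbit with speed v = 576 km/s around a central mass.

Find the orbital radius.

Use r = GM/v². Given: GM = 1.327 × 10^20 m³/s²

Convert to SI: v = 576 km/s = 576000 m/s.
For a circular orbit, v² = GM / r, so r = GM / v².
r = 1.327e+20 / (576000)² m ≈ 4e+08 m = 400 Mm.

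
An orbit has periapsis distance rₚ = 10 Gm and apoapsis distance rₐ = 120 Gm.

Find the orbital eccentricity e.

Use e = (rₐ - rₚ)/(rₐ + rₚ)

Convert to SI: rₚ = 10 Gm = 1e+10 m; rₐ = 120 Gm = 1.2e+11 m.
e = (rₐ − rₚ) / (rₐ + rₚ).
e = (1.2e+11 − 1e+10) / (1.2e+11 + 1e+10) = 1.1e+11 / 1.3e+11 ≈ 0.8462.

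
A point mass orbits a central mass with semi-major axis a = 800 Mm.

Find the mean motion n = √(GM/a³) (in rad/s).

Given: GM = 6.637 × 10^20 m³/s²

Convert to SI: a = 800 Mm = 8e+08 m.
n = √(GM / a³).
n = √(6.637e+20 / (8e+08)³) rad/s ≈ 0.001139 rad/s.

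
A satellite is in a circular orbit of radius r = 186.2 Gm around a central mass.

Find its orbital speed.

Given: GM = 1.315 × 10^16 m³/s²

Convert to SI: r = 186.2 Gm = 1.862e+11 m.
For a circular orbit, gravity supplies the centripetal force, so v = √(GM / r).
v = √(1.315e+16 / 1.862e+11) m/s ≈ 265.7 m/s = 265.7 m/s.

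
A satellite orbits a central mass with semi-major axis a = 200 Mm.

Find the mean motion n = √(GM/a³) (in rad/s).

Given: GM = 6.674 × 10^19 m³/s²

Convert to SI: a = 200 Mm = 2e+08 m.
n = √(GM / a³).
n = √(6.674e+19 / (2e+08)³) rad/s ≈ 0.002888 rad/s.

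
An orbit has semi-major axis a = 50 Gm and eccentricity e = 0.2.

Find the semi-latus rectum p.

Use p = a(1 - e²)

Convert to SI: a = 50 Gm = 5e+10 m.
p = a (1 − e²).
p = 5e+10 · (1 − (0.2)²) = 5e+10 · 0.96 ≈ 4.8e+10 m = 48 Gm.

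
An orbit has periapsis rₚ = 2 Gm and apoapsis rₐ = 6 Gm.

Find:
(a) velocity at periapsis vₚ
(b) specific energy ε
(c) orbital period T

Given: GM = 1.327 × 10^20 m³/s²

Convert to SI: rₚ = 2 Gm = 2e+09 m; rₐ = 6 Gm = 6e+09 m.
(a) With a = (rₚ + rₐ)/2 = 4e+09 m, vₚ = √(GM (2/rₚ − 1/a)) = √(1.327e+20 · (2/2e+09 − 1/4e+09)) m/s ≈ 3.155e+05 m/s
(b) With a = (rₚ + rₐ)/2 = 4e+09 m, ε = −GM/(2a) = −1.327e+20/(2 · 4e+09) J/kg ≈ -1.659e+10 J/kg
(c) With a = (rₚ + rₐ)/2 = 4e+09 m, T = 2π √(a³/GM) = 2π √((4e+09)³/1.327e+20) s ≈ 1.38e+05 s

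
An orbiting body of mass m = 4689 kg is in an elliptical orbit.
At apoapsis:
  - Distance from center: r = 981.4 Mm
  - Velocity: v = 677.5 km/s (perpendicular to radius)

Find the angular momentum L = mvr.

Convert to SI: r = 981.4 Mm = 9.814e+08 m; v = 677.5 km/s = 677500 m/s.
Since v is perpendicular to r, L = m · v · r.
L = 4689 · 677500 · 9.814e+08 kg·m²/s ≈ 3.118e+18 kg·m²/s.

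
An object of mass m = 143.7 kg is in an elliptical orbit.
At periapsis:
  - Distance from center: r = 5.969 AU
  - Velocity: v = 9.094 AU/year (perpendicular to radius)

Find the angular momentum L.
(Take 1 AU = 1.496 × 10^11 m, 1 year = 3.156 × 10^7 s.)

Convert to SI: r = 5.969 AU = 8.92962e+11 m; v = 9.094 AU/year = 43107.2 m/s.
Since v is perpendicular to r, L = m · v · r.
L = 143.7 · 43107.2 · 8.92962e+11 kg·m²/s ≈ 5.531e+18 kg·m²/s.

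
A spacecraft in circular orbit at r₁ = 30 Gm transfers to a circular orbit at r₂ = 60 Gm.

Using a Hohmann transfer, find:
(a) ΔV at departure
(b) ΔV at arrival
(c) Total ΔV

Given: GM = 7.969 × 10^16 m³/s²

Convert to SI: r₁ = 30 Gm = 3e+10 m; r₂ = 60 Gm = 6e+10 m.
Transfer semi-major axis: a_t = (r₁ + r₂)/2 = (3e+10 + 6e+10)/2 = 4.5e+10 m.
Circular speeds: v₁ = √(GM/r₁) = 1629.83 m/s, v₂ = √(GM/r₂) = 1152.46 m/s.
Transfer speeds (vis-viva v² = GM(2/r − 1/a_t)): v₁ᵗ = 1881.96 m/s, v₂ᵗ = 940.981 m/s.
(a) ΔV₁ = |v₁ᵗ − v₁| ≈ 252.1 m/s = 252.1 m/s.
(b) ΔV₂ = |v₂ − v₂ᵗ| ≈ 211.5 m/s = 211.5 m/s.
(c) ΔV_total = ΔV₁ + ΔV₂ ≈ 463.6 m/s = 463.6 m/s.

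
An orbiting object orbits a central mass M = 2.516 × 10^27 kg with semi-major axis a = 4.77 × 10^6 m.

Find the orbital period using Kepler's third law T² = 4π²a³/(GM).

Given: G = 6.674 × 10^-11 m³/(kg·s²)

GM = G · M = 6.674e-11 · 2.516e+27 = 1.67918e+17 m³/s².
Kepler's third law: T = 2π √(a³ / GM).
Substituting a = 4.77e+06 m and GM = 1.67918e+17 m³/s²:
T = 2π √((4.77e+06)³ / 1.67918e+17) s
T ≈ 159.7 s = 2.662 minutes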